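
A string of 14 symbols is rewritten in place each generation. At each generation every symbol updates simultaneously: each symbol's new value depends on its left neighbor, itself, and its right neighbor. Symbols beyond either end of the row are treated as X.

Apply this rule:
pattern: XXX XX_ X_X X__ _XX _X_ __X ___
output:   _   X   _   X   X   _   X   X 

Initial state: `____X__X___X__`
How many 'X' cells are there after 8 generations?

12

generation 1: XXXX_XX_XXX_XX
generation 2: ___X_XX_X_X_X_
generation 3: XXX__XX_______
generation 4: __XXXXXXXXXXXX
generation 5: XXX___________
generation 6: __XXXXXXXXXXXX  (repeats generation 4; period 2)
generation 8: __XXXXXXXXXXXX
count of X: 12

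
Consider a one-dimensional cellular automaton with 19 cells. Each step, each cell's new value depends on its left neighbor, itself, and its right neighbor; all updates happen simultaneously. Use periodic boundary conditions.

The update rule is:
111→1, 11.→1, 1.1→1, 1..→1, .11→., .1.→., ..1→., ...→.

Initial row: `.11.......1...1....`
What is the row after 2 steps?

..11.......1...1...
...11.......1...1..

...11.......1...1..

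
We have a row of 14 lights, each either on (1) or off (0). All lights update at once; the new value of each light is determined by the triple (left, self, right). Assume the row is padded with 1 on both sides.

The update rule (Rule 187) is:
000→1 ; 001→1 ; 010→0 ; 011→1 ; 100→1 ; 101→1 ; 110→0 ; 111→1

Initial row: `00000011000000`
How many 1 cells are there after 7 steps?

13

11111110111111
11111101111111
11111011111111
11110111111111
11101111111111
11011111111111
10111111111111
count of 1: 13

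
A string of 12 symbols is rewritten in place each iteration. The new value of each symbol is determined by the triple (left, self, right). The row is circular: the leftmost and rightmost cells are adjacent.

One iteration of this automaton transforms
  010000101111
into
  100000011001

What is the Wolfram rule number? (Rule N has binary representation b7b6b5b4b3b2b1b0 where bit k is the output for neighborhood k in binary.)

104

position 9: 111 → 0  (bit 7 = 0)
position 11: 110 → 1  (bit 6 = 1)
position 0: 101 → 1  (bit 5 = 1)
position 2: 100 → 0  (bit 4 = 0)
position 8: 011 → 1  (bit 3 = 1)
position 1: 010 → 0  (bit 2 = 0)
position 5: 001 → 0  (bit 1 = 0)
position 3: 000 → 0  (bit 0 = 0)
bits b7..b0 = 01101000 = 104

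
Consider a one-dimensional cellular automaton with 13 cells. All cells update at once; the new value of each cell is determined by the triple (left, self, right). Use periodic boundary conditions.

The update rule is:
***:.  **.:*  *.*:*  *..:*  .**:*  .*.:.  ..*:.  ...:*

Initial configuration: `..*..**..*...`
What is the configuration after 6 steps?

..***..***...

*..*.***..***
**..**.**.*..
***.******.*.
*.***....**.*
***.****.****
..***..***...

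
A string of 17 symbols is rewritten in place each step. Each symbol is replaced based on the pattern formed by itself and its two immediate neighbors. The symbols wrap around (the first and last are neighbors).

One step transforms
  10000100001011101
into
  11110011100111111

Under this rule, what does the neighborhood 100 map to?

At position 1 the neighborhood is 100; the next row has 1 there.

1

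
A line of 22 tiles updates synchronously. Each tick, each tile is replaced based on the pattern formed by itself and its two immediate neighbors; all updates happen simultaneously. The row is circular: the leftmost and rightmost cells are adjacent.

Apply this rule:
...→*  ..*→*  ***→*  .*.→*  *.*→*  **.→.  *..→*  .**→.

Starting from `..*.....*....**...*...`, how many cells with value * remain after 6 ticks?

*************..*******
************.**.******
***********.*..*.*****
**********.******.****
*********.*.****.*.***
********.***.**.***.**
count of *: 18

18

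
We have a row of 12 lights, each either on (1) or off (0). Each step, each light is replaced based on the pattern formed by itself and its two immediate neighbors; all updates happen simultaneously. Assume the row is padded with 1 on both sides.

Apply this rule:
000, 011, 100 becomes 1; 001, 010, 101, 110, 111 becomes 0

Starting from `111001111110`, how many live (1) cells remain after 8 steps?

step 1: 000101000000
step 2: 110000111110
step 3: 001110100000
step 4: 101000011110
step 5: 000111010000
step 6: 110100001110
step 7: 000011101000
step 8: 111010000110
count of 1: 6

6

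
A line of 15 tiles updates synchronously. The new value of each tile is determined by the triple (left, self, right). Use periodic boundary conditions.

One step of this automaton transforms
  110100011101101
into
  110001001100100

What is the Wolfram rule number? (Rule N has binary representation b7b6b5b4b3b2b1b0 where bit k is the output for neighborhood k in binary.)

193

position 0: 111 → 1  (bit 7 = 1)
position 1: 110 → 1  (bit 6 = 1)
position 2: 101 → 0  (bit 5 = 0)
position 4: 100 → 0  (bit 4 = 0)
position 7: 011 → 0  (bit 3 = 0)
position 3: 010 → 0  (bit 2 = 0)
position 6: 001 → 0  (bit 1 = 0)
position 5: 000 → 1  (bit 0 = 1)
bits b7..b0 = 11000001 = 193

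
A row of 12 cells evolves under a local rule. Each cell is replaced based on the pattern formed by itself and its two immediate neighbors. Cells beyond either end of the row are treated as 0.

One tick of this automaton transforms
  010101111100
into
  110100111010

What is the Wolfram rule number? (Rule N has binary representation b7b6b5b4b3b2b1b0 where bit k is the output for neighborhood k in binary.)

150

position 6: 111 → 1  (bit 7 = 1)
position 9: 110 → 0  (bit 6 = 0)
position 2: 101 → 0  (bit 5 = 0)
position 10: 100 → 1  (bit 4 = 1)
position 5: 011 → 0  (bit 3 = 0)
position 1: 010 → 1  (bit 2 = 1)
position 0: 001 → 1  (bit 1 = 1)
position 11: 000 → 0  (bit 0 = 0)
bits b7..b0 = 10010110 = 150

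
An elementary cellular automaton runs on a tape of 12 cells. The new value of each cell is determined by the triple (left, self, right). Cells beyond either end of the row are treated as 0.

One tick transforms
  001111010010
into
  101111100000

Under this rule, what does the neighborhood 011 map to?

1

At position 2 the neighborhood is 011; the next row has 1 there.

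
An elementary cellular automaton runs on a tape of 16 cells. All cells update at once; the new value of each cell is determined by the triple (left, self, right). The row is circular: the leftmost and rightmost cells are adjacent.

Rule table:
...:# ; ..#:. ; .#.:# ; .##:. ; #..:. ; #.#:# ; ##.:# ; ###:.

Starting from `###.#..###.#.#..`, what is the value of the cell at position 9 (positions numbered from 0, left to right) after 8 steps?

.

step 1: ..###....#####..
step 2: #...#.##.....#.#
step 3: #.#.##.#.###.##.
step 4: ####.####..##.##
step 5: ...##...#...##..
step 6: ##..#.#.#.#..#.#
step 7: .#..#######..##.
step 8: .#........#...#.
position 9 holds .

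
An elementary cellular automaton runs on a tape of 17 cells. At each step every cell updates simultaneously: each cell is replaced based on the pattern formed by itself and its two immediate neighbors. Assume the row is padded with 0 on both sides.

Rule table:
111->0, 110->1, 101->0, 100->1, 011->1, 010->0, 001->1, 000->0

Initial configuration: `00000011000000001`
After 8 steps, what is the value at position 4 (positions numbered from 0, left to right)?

0

00000111100000010
00001100110000101
00011111111001000
00110000001110100
01111000011010010
11001100111001101
11111111101111100
10000000101000110
position 4 holds 0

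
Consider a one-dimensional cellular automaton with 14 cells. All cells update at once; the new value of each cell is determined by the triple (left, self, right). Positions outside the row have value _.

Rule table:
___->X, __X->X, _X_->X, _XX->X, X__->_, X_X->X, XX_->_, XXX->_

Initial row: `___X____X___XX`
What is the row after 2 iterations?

iteration 1: XXXX_XXXX_XXX_
iteration 2: X___XX___XX___

X___XX___XX___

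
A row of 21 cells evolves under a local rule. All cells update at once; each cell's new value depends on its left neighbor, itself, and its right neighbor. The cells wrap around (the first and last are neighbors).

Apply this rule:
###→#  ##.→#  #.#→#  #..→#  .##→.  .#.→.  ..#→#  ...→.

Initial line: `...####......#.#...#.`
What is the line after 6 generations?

#.#.##.#.#####.#.#.#.

..#.####....#.#.#.#.#
##.#.####..#.#.#.#.#.
.##.#.#####.#.#.#.#.#
#.##.#.#####.#.#.#.#.
.#.##.#.#####.#.#.#.#
#.#.##.#.#####.#.#.#.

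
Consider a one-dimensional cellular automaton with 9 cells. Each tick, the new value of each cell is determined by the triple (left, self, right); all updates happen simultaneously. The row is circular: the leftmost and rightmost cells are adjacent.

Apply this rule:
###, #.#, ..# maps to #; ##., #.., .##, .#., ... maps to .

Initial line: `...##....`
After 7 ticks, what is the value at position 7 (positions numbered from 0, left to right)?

.

..#......
.#.......
#........
........#
.......#.
......#..
.....#...
position 7 holds .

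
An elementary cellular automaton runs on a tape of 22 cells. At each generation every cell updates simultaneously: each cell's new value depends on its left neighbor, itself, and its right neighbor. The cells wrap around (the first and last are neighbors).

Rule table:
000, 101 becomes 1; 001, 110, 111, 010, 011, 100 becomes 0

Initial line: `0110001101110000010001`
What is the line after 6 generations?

0010001000110000010000

generation 1: 1000100010000111000100
generation 2: 0010001000110000010000
generation 3: 1000100010000111000111
generation 4: 0010001000110000010000  (repeats generation 2; period 2)
generation 6: 0010001000110000010000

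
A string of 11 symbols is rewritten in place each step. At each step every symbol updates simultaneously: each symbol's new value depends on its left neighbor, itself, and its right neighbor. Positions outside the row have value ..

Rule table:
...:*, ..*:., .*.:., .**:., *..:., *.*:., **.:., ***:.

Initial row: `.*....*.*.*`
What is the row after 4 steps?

**....*****

...**......
**....*****
...**......  (repeats step 1; period 2)
step 4: **....*****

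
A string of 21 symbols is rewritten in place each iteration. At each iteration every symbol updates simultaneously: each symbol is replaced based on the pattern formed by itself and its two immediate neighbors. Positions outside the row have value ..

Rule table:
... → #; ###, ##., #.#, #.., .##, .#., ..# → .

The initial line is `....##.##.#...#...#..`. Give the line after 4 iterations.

....#######...#...#..

iteration 1: ###.........#...#...#
iteration 2: ....#######...#...#..
iteration 3: ###.........#...#...#  (repeats iteration 1; period 2)
iteration 4: ....#######...#...#..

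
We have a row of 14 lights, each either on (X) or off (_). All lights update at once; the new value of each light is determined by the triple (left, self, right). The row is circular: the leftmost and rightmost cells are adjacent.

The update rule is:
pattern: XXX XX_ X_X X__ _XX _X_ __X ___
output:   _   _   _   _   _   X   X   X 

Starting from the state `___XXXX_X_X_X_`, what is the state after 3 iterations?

XXX_____X_X_X_
____XXXXX_X_X_
XXXX______X_X_

XXXX______X_X_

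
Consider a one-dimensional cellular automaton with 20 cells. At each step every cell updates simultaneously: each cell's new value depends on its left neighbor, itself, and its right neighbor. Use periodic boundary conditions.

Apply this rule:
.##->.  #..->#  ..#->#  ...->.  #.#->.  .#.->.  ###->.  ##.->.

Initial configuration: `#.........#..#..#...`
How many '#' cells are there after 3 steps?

step 1: .#.......#.##.##.#.#
step 2: ..#.....#...........
step 3: .#.#...#.#..........
count of #: 4

4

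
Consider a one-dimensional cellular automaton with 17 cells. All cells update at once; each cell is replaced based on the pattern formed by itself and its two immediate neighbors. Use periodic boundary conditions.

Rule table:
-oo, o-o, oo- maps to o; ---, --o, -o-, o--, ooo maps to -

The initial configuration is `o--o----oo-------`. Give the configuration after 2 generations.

--------oo-------

generation 1: --------oo-------
generation 2: --------oo-------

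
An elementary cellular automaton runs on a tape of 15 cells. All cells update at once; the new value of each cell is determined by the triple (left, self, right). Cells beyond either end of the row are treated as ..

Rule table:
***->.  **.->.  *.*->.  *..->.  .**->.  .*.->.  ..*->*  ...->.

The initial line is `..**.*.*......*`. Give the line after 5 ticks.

.*...........*.
*...........*..
...........*...
..........*....
.........*.....

.........*.....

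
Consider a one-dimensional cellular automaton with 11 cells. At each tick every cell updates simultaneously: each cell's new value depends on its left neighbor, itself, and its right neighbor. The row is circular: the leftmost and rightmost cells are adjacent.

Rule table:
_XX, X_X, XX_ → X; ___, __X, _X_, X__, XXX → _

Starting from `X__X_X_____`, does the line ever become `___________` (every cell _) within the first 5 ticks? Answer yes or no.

yes

____X______
___________
all cells are _ at tick 2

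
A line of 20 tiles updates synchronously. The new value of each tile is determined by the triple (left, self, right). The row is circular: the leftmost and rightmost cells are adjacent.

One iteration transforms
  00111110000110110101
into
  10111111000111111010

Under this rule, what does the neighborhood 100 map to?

1

At position 0 the neighborhood is 100; the next row has 1 there.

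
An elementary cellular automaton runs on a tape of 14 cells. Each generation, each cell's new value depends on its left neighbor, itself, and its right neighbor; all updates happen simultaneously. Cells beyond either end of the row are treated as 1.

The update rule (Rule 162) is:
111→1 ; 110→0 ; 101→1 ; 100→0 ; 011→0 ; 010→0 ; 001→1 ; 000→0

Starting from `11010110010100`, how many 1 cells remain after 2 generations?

5

10101000101001
01010001010010
count of 1: 5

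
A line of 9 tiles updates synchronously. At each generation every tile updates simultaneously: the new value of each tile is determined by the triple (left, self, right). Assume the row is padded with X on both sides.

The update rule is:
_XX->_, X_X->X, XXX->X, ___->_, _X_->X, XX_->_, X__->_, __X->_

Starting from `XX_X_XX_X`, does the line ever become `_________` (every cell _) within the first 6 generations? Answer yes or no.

no

X_XXX__X_
_X_X___XX
XXXX____X
XXX______
XX_______
X________
generation 6 is X________, still not uniform _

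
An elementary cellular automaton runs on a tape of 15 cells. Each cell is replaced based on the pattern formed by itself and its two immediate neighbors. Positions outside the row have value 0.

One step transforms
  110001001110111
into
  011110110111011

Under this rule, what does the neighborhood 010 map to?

0

At position 5 the neighborhood is 010; the next row has 0 there.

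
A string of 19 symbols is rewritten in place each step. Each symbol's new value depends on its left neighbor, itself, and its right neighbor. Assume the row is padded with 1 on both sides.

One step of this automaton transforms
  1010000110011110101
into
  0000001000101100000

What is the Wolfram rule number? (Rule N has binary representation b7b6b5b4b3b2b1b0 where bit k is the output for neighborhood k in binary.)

130

position 12: 111 → 1  (bit 7 = 1)
position 0: 110 → 0  (bit 6 = 0)
position 1: 101 → 0  (bit 5 = 0)
position 3: 100 → 0  (bit 4 = 0)
position 7: 011 → 0  (bit 3 = 0)
position 2: 010 → 0  (bit 2 = 0)
position 6: 001 → 1  (bit 1 = 1)
position 4: 000 → 0  (bit 0 = 0)
bits b7..b0 = 10000010 = 130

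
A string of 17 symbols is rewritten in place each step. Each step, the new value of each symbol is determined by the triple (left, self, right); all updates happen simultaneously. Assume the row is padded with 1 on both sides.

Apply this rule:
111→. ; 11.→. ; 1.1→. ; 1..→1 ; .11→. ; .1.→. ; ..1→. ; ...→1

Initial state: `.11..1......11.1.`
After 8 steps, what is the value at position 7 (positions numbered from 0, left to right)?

.

...1..11111......
11..1......11111.
..1..11111.......
1..1......111111.
.1..11111........
..1......1111111.
1..11111.........
.1......11111111.
position 7 holds .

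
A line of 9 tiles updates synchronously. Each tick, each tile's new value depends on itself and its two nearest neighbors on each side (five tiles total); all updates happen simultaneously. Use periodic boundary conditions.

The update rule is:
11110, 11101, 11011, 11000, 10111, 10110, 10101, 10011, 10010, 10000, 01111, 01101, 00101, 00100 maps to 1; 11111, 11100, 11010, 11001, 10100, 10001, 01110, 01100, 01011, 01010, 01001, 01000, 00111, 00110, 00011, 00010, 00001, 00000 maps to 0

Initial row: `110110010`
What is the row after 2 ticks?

111100110
111001011

111001011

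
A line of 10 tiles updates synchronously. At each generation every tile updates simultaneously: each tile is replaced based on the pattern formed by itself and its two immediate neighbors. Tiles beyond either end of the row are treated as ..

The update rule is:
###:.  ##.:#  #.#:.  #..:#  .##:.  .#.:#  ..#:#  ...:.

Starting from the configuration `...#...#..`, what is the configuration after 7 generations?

..##.#.#.#

..###.###.
.#..#...##
######.#.#
.....#.#.#
....##.#.#
...#.#.#.#
..##.#.#.#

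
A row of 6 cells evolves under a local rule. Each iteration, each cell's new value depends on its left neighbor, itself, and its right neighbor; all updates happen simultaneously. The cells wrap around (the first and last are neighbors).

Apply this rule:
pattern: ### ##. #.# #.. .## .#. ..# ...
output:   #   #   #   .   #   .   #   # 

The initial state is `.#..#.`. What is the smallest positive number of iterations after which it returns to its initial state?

3

#..#..
..#..#
.#..#.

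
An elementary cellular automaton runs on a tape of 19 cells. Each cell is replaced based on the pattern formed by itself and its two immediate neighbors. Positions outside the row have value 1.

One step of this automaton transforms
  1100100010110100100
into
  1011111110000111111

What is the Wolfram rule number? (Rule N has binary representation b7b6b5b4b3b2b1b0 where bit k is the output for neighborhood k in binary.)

position 0: 111 → 1  (bit 7 = 1)
position 1: 110 → 0  (bit 6 = 0)
position 9: 101 → 0  (bit 5 = 0)
position 2: 100 → 1  (bit 4 = 1)
position 10: 011 → 0  (bit 3 = 0)
position 4: 010 → 1  (bit 2 = 1)
position 3: 001 → 1  (bit 1 = 1)
position 6: 000 → 1  (bit 0 = 1)
bits b7..b0 = 10010111 = 151

151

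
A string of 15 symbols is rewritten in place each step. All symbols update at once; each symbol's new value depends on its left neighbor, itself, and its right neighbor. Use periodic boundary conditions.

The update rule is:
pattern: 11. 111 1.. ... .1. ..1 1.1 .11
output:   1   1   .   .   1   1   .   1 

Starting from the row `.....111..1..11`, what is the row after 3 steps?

....1111.11.111
...11111.11.111
..111111.11.111

..111111.11.111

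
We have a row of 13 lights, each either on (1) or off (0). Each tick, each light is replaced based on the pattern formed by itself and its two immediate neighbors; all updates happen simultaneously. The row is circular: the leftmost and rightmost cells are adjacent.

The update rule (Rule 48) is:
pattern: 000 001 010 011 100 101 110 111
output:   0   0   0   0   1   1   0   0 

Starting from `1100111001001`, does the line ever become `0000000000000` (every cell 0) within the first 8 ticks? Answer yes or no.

no

0010000100100
0001000010010
0000100001001
1000010000100
0100001000010
0010000100001
1001000010000
0100100001000
tick 8 is 0100100001000, still not uniform 0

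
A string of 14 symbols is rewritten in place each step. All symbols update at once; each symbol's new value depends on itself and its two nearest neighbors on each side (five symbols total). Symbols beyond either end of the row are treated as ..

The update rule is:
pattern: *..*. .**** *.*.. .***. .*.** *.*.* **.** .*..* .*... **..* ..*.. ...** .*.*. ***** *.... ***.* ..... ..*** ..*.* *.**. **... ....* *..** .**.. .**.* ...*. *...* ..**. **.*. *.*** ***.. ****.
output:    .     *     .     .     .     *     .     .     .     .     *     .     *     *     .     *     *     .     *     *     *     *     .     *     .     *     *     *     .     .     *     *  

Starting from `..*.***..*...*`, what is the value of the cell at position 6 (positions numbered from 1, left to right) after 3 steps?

*

***...*..*.***
..*****..*...*
*..****..*.***
position 6 holds *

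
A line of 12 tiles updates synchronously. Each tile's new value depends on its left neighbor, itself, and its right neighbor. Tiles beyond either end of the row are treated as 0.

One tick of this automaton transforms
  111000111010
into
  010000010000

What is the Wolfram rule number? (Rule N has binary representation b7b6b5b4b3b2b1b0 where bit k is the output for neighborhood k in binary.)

128

position 1: 111 → 1  (bit 7 = 1)
position 2: 110 → 0  (bit 6 = 0)
position 9: 101 → 0  (bit 5 = 0)
position 3: 100 → 0  (bit 4 = 0)
position 0: 011 → 0  (bit 3 = 0)
position 10: 010 → 0  (bit 2 = 0)
position 5: 001 → 0  (bit 1 = 0)
position 4: 000 → 0  (bit 0 = 0)
bits b7..b0 = 10000000 = 128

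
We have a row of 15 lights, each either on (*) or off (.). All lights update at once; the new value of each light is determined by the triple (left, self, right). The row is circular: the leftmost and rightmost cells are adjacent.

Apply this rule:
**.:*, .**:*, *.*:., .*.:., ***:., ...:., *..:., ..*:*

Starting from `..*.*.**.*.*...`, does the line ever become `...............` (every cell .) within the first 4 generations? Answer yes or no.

no

.*....**.......
*....***.......
....**.*......*
...***.......*.
generation 4 is ...***.......*., still not uniform .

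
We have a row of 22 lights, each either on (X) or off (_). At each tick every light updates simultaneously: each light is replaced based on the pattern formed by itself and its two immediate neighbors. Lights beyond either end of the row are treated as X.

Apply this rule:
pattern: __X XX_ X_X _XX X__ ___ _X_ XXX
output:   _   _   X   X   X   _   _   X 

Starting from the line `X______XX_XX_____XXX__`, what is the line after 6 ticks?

X_X_X_X____X_X_X_X_XXX

tick 1: _X_____X_XX_X____XX_X_
tick 2: X_X_____XX_X_X___X_X_X
tick 3: _X_X____X_X_X_X___X_XX
tick 4: X_X_X____X_X_X_X___XXX
tick 5: _X_X_X____X_X_X_X__XXX
tick 6: X_X_X_X____X_X_X_X_XXX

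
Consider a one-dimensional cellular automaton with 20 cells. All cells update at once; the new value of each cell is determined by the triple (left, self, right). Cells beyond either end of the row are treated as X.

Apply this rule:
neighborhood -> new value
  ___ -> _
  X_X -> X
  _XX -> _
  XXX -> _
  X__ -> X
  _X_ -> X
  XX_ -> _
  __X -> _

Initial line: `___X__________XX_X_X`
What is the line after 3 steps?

XXX__XX_____________

X__XX___________XXX_
_X___X_____________X
XXX__XX_____________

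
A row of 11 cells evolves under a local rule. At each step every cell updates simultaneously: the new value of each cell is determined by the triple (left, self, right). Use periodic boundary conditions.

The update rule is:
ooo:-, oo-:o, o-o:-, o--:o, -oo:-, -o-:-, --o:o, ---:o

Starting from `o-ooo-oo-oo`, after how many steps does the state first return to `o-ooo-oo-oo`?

step 1: o---o--o---
step 2: -ooo-oo-ooo
step 3: ---o--o---o
step 4: ooo-oo-ooo-
step 5: --o--o---o-
step 6: oo-oo-ooo-o
step 7: -o--o---o--
step 8: o-oo-ooo-oo
step 9: o--o---o---
step 10: -oo-ooo-ooo
step 11: --o---o---o
step 12: oo-ooo-ooo-
step 13: -o---o---o-
step 14: o-ooo-ooo-o
step 15: o---o---o--
step 16: -ooo-ooo-oo
step 17: ---o---o--o
step 18: ooo-ooo-oo-
step 19: --o---o--o-
step 20: oo-ooo-oo-o
step 21: -o---o--o--
step 22: o-ooo-oo-oo

22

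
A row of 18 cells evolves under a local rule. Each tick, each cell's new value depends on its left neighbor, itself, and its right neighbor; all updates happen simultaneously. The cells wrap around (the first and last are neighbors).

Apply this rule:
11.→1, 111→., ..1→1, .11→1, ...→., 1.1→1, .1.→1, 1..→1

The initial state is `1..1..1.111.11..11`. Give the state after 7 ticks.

111111111.1111111.
1.......111.....11
11.....11.11...11.
111...1111111.1111
..11.11.....111...
.1111111...11.11..
11.....11.1111111.

11.....11.1111111.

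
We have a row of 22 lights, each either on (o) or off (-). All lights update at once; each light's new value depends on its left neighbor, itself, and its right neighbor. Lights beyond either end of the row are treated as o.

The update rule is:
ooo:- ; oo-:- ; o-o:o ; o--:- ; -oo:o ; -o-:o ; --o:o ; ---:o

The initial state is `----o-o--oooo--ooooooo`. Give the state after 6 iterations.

---ooo-----oo--oooo--o

-oooooo-oo----oo------
oo-----oo--oooo--ooooo
---ooooo--oo----oo----
-ooo-----oo--oooo--ooo
oo---ooooo--oo----oo--
---ooo-----oo--oooo--o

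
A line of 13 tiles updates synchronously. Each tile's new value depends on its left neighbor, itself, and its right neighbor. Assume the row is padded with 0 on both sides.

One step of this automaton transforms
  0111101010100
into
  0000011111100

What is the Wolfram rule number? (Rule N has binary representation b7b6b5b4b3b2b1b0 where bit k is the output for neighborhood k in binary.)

position 2: 111 → 0  (bit 7 = 0)
position 4: 110 → 0  (bit 6 = 0)
position 5: 101 → 1  (bit 5 = 1)
position 11: 100 → 0  (bit 4 = 0)
position 1: 011 → 0  (bit 3 = 0)
position 6: 010 → 1  (bit 2 = 1)
position 0: 001 → 0  (bit 1 = 0)
position 12: 000 → 0  (bit 0 = 0)
bits b7..b0 = 00100100 = 36

36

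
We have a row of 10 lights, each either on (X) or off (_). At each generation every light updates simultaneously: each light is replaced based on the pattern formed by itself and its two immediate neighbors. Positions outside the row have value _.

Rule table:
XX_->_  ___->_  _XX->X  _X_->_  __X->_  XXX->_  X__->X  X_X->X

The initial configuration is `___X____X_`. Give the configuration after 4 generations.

generation 1: ____X____X
generation 2: _____X____
generation 3: ______X___
generation 4: _______X__

_______X__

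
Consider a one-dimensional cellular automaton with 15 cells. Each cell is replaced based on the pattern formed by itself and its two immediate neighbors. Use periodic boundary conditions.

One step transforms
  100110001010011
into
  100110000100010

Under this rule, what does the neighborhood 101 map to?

At position 9 the neighborhood is 101; the next row has 1 there.

1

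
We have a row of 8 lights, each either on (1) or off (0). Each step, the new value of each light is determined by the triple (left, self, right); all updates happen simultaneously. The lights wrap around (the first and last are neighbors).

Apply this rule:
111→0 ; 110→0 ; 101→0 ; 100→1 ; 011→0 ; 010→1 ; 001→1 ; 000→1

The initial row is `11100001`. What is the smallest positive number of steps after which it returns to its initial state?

2

00011110
11100001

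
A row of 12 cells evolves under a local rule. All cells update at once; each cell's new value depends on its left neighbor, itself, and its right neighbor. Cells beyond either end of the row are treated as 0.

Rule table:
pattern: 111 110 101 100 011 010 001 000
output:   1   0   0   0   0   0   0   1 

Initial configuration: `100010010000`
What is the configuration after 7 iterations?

iteration 1: 001000000111
iteration 2: 100011110010
iteration 3: 001001100000
iteration 4: 100000001111
iteration 5: 001111100110
iteration 6: 100111000000
iteration 7: 000010011111

000010011111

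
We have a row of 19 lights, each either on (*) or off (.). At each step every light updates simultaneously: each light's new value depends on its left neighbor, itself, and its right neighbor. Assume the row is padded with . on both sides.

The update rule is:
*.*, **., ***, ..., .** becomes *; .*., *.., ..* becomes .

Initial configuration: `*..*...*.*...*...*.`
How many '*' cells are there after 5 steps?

step 1: .....*..*..*...*...
step 2: ****.........*...**
step 3: ****.*******...*.**
step 4: ************.*..***
step 5: *************...***
count of *: 16

16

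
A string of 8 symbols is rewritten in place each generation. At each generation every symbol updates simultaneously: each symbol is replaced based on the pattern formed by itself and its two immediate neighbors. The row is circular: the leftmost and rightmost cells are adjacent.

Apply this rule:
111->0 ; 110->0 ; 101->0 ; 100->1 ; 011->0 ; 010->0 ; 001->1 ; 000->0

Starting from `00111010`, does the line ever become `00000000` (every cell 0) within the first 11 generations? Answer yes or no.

yes

generation 1: 01000001
generation 2: 00100010
generation 3: 01010101
generation 4: 00000000
all cells are 0 at generation 4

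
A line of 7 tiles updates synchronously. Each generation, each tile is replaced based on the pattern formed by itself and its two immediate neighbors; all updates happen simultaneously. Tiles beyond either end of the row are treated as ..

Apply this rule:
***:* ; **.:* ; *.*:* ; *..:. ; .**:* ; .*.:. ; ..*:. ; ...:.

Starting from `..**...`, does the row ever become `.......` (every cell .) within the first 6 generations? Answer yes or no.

..**...  (fixed point — unchanged through generation 6)
generation 6 is ..**..., still not uniform .

no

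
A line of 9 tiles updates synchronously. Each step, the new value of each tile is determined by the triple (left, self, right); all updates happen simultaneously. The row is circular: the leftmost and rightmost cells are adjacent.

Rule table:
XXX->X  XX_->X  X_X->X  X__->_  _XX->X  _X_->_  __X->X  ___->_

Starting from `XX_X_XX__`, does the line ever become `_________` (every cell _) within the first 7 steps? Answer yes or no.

step 1: XXX_XXX_X
step 2: XXXXXXXXX
step 3: XXXXXXXXX  (fixed point — unchanged through step 7)
step 7 is XXXXXXXXX, still not uniform _

no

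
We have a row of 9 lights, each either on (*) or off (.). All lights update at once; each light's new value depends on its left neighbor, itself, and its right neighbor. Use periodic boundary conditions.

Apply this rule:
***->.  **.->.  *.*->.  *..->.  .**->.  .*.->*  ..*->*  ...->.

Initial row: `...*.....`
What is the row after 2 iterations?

.*.......

..**.....
.*.......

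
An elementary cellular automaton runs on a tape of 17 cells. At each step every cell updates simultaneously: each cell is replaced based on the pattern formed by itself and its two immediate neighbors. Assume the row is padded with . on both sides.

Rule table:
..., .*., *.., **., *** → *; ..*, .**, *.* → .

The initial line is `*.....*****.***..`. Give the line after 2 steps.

.*****..****..***

*****..****..****
.*****..****..***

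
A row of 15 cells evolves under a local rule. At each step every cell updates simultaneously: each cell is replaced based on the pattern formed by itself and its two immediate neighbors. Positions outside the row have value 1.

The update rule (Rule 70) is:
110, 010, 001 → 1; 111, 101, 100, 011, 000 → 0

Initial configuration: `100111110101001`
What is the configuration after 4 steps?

101011010101010

step 1: 101000010101010
step 2: 101000110101010
step 3: 101001010101010
step 4: 101011010101010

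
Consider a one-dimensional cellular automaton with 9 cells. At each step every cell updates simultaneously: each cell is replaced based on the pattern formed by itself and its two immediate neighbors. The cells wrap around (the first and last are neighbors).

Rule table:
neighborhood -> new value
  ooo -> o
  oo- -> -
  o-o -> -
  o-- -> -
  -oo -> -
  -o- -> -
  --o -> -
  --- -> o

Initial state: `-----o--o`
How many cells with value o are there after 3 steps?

2

-ooo-----
--o--oooo
------oo-
count of o: 2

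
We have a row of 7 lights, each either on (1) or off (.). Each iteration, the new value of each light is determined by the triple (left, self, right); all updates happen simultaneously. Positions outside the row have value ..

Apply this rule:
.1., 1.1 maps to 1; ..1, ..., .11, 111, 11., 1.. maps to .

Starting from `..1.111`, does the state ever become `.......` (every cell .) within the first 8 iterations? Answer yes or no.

yes

..11...
.......
all cells are . at iteration 2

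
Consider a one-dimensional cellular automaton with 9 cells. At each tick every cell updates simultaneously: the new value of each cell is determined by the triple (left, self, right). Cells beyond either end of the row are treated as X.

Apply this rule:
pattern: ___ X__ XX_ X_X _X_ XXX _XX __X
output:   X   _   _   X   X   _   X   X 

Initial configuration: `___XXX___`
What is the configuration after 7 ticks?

_XXX___XX

_XXX___XX
XX___XXX_
___XXX__X
_XXX___XX  (repeats tick 1; period 3)
tick 7: _XXX___XX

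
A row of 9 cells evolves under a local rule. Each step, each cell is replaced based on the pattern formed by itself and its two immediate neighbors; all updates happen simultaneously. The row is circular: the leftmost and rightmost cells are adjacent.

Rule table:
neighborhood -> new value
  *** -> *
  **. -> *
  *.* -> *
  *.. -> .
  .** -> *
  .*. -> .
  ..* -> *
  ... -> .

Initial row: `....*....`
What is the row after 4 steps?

...*.....
..*......
.*.......
*........

*........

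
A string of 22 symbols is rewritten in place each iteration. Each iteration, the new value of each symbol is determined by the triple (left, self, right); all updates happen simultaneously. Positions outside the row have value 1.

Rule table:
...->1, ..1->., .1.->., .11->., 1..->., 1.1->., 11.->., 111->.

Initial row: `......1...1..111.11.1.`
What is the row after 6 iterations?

......1...11111111111.

iteration 1: .1111...1.............
iteration 2: ......1...11111111111.
iteration 3: .1111...1.............  (repeats iteration 1; period 2)
iteration 6: ......1...11111111111.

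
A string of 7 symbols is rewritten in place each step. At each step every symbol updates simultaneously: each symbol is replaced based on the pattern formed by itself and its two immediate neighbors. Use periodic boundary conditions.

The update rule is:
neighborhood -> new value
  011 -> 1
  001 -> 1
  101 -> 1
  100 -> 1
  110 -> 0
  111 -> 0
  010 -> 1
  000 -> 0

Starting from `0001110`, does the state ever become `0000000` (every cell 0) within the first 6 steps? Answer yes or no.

step 1: 0011001
step 2: 1110111
step 3: 0001100
step 4: 0011010
step 5: 0110111
step 6: 1101100
step 6 is 1101100, still not uniform 0

no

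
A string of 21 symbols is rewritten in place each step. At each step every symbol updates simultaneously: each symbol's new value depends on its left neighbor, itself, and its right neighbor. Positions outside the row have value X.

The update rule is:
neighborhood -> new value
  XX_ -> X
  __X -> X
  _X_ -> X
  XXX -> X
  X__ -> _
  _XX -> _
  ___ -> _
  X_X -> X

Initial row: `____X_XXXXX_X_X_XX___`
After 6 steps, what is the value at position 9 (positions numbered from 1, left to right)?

X

step 1: ___XXX_XXXXXXXXX_X__X
step 2: __X_XXX_XXXXXXXXXX_X_
step 3: _XXX_XXX_XXXXXXXXXXXX
step 4: X_XXX_XXX_XXXXXXXXXXX
step 5: XX_XXX_XXX_XXXXXXXXXX
step 6: XXX_XXX_XXX_XXXXXXXXX
position 9 holds X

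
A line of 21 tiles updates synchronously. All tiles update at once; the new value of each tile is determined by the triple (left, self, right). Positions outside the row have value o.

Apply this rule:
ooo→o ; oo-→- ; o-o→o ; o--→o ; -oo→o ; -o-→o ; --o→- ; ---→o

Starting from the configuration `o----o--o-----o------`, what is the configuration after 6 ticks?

oo-ooooo-oooooo-ooooo

-ooo-oo-ooooo-oooooo-
ooo-oo-ooooo-oooooo-o
oo-oo-ooooo-oooooo-oo
o-oo-ooooo-oooooo-ooo
-oo-ooooo-oooooo-oooo
oo-ooooo-oooooo-ooooo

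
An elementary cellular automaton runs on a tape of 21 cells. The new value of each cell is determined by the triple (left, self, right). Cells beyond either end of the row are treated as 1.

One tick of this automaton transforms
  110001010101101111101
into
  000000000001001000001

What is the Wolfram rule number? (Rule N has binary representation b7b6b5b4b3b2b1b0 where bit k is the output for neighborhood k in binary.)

position 0: 111 → 0  (bit 7 = 0)
position 1: 110 → 0  (bit 6 = 0)
position 6: 101 → 0  (bit 5 = 0)
position 2: 100 → 0  (bit 4 = 0)
position 11: 011 → 1  (bit 3 = 1)
position 5: 010 → 0  (bit 2 = 0)
position 4: 001 → 0  (bit 1 = 0)
position 3: 000 → 0  (bit 0 = 0)
bits b7..b0 = 00001000 = 8

8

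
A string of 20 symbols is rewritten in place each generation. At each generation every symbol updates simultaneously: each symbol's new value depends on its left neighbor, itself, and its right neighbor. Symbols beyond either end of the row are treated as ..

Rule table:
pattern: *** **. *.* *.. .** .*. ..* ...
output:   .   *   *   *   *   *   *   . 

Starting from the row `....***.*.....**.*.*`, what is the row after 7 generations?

generation 1: ...**.****...*******
generation 2: ..*****..**.**.....*
generation 3: .**...*********...**
generation 4: ****.**.......**.***
generation 5: *..*****.....*****.*
generation 6: ****...**...**...***
generation 7: *..**.****.****.**.*

*..**.****.****.**.*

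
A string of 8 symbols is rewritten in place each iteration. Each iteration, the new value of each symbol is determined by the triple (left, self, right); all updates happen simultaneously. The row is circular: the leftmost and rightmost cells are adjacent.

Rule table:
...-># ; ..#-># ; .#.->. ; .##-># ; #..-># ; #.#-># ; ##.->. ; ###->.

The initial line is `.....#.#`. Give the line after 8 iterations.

#####.#.
#....#.#
.####.##
##...##.
#.####.#
.##...##
##.####.
#.##...#

#.##...#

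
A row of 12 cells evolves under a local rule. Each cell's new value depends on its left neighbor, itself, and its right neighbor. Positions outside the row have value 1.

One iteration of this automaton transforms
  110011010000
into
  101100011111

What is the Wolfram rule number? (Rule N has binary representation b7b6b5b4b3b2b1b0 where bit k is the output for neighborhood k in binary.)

151

position 0: 111 → 1  (bit 7 = 1)
position 1: 110 → 0  (bit 6 = 0)
position 6: 101 → 0  (bit 5 = 0)
position 2: 100 → 1  (bit 4 = 1)
position 4: 011 → 0  (bit 3 = 0)
position 7: 010 → 1  (bit 2 = 1)
position 3: 001 → 1  (bit 1 = 1)
position 9: 000 → 1  (bit 0 = 1)
bits b7..b0 = 10010111 = 151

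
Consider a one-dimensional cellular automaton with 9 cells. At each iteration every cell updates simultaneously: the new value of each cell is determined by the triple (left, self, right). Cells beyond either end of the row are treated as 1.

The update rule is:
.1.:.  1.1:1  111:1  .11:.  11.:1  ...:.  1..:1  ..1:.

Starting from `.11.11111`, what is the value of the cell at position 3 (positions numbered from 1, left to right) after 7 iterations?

1

1.11.1111
11.11.111
111.11.11
1111.11.1
11111.11.
111111.11
1111111.1
position 3 holds 1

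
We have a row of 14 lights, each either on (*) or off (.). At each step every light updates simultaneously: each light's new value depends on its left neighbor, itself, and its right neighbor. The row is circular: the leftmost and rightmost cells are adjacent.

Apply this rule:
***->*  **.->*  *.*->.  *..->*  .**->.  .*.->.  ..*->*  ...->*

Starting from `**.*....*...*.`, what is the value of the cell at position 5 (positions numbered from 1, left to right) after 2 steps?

.*..****.***..
*.**.***..****
position 5 holds .

.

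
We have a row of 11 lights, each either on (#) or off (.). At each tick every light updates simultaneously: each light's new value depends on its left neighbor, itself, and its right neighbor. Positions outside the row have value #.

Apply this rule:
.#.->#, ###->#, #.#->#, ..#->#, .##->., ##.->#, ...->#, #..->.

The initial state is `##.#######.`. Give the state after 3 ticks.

#####.#####

###.#######
####.######
#####.#####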